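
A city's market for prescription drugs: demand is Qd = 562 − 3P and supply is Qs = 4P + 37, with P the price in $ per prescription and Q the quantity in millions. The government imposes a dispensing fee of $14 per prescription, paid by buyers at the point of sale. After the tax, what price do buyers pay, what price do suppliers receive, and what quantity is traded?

Buyers pay $83; suppliers receive $69; quantity = 313.

Without the tax, 562 − 3P = 4P + 37 gives 7P = 525, so P* = $75 and Q* = 337.
With the tax collected from buyers, demand (in seller-price terms) shifts: Qd = 562 − 3(P + 14).
Solving gives Q = 313 with buyers paying $83 and suppliers receiving $69 (the $14 wedge).
The less price-elastic side of the market bears the larger share of a per-unit tax.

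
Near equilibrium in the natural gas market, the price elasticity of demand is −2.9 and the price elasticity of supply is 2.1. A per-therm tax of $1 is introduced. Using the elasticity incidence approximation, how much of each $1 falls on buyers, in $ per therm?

Incidence ratio: buyers' share ≈ εs / (εs + |εd|) = 2.1 / (2.1 + 2.9) = 0.42.
So buyers bear ≈ 0.42 × $1 = $0.42; sellers bear $0.58.

Buyers bear ≈ $0.42 per therm.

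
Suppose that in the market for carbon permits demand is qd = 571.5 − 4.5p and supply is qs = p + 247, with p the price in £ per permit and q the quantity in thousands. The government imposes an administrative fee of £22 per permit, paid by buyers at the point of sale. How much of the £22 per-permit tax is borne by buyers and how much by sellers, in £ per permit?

Buyers bear £4 per permit; sellers bear £18 per permit.

Without the tax, 571.5 − 4.5p = p + 247 gives 5.5p = 324.5, so p* = £59 and q* = 306.
With the tax collected from buyers, demand (in seller-price terms) shifts: qd = 571.5 − 4.5(p + 22).
New equilibrium: buyers pay £63, sellers receive £41, q = 288. (Wedge: pb − ps = 22.)
Burden on buyers: £4; on sellers: £18. (They sum to £22.)
The less price-elastic side of the market bears the larger share of a per-unit tax.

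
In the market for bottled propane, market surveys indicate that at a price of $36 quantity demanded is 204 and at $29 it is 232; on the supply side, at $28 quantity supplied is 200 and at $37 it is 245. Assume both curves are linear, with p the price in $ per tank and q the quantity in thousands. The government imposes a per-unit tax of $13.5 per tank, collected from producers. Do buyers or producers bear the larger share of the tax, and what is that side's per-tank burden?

Buyers bear the larger share: $7.5 per tank.

Demand slope: (232 − 204)/(29 − 36) = -4, so qd = 348 − 4p.
Supply slope: (245 − 200)/(37 − 28) = 5, so qs = 5p + 60.
Before the tax: set 348 − 4p = 5p + 60 → p* = $32, q* = 220.
With the tax collected from producers, supply shifts: qs = 5(p − 13.5) + 60.
New equilibrium: buyers pay $39.5, producers receive $26, q = 190. (Wedge: pb − ps = 13.5.)
Per-tank burden: buyers $7.5, producers $6.
Buyers take the larger share because demand is less price-elastic here (demand slope 4 vs supply slope 5).
The less price-elastic side of the market bears the larger share of a per-unit tax.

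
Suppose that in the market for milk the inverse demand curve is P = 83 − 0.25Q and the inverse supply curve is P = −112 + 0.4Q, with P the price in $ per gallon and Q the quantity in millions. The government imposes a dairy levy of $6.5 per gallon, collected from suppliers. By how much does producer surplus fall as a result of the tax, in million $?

Producer surplus falls by $1180 million.

Inverting to Q(P) form: Qd = 332 − 4P; Qs = 2.5P + 280.
Before the tax: set 332 − 4P = 2.5P + 280 → P* = $8, Q* = 300.
With the tax collected from suppliers, supply shifts: Qs = 2.5(P − 6.5) + 280.
Solving gives Q = 290 with buyers paying $10.5 and suppliers receiving $4 (the $6.5 wedge).
ΔPS is the trapezoid between Q = 290 and Q = 300 of height $4: ½ · (300 + 290) · 4 = $1180.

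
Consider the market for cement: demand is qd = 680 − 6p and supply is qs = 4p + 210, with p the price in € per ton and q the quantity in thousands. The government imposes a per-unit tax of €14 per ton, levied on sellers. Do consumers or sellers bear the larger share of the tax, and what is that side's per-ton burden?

Sellers bear the larger share: €8.4 per ton.

Without the tax, 680 − 6p = 4p + 210 gives 10p = 470, so p* = €47 and q* = 398.
With the tax collected from sellers, supply shifts: qs = 4(p − 14) + 210.
Solving gives q = 364.4 with consumers paying €52.6 and sellers receiving €38.6 (the €14 wedge).
Per-ton burden: consumers €5.6, sellers €8.4.
Sellers take the larger share because supply is less price-elastic here (demand slope 6 vs supply slope 4).
The less price-elastic side of the market bears the larger share of a per-unit tax.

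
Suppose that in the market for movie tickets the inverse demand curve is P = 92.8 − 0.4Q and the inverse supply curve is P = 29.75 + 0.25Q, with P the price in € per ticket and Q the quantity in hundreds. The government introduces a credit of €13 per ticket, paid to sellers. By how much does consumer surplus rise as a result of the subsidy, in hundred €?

Rewrite in direct form: Qd = 232 − 2.5P and Qs = 4P − 119.
Before the subsidy: set 232 − 2.5P = 4P − 119 → P* = €54, Q* = 97.
With a per-unit subsidy paid to sellers, each receives P + 13 per unit sold, so supply becomes Qs = 4(P + 13) − 119.
Solving gives Q = 117 with consumers paying €46 and sellers receiving €59 (the €13 wedge).
ΔCS is the trapezoid between Q = 117 and Q = 97 of height €8: ½ · (97 + 117) · 8 = €856.

Consumer surplus rises by €856 hundred.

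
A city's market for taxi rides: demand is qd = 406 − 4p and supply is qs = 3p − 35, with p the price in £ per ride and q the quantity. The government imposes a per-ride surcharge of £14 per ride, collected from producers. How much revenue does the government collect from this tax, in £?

Tax revenue = £1820.

Without the tax, 406 − 4p = 3p − 35 gives 7p = 441, so p* = £63 and q* = 154.
With the tax collected from producers, supply shifts: qs = 3(p − 14) − 35.
New equilibrium: buyers pay £69, producers receive £55, q = 130. (Wedge: pb − ps = 14.)
Revenue = t · Q = 14 · 130 = £1820.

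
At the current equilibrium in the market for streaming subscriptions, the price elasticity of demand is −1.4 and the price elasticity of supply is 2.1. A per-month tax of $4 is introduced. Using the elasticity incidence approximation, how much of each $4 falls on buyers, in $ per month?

Buyers bear ≈ $2.4 per month.

Incidence ratio: buyers' share ≈ εs / (εs + |εd|) = 2.1 / (2.1 + 1.4) = 0.6.
So buyers bear ≈ 0.6 × $4 = $2.4; producers bear $1.6.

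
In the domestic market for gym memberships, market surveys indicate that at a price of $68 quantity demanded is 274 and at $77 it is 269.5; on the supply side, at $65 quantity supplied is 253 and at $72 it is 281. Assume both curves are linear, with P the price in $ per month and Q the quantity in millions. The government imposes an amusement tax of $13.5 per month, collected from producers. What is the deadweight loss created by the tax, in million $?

Deadweight loss = $40.5 million.

Demand slope: (269.5 − 274)/(77 − 68) = -0.5, so Qd = 308 − 0.5P.
Supply slope: (281 − 253)/(72 − 65) = 4, so Qs = 4P − 7.
Before the tax: set 308 − 0.5P = 4P − 7 → P* = $70, Q* = 273.
With the tax collected from producers, supply shifts: Qs = 4(P − 13.5) − 7.
New equilibrium: consumers pay $82, producers receive $68.5, Q = 267. (Wedge: Pb − Ps = 13.5.)
Quantity falls by |ΔQ| = |273 − 267| = 6.
DWL = ½ · t · |ΔQ| = ½ · 13.5 · 6 = $40.5.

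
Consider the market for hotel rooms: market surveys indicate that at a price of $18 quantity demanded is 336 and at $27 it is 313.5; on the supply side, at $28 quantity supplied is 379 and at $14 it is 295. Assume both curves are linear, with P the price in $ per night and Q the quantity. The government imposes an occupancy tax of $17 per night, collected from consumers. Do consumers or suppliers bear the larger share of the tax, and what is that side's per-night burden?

Demand slope: (313.5 − 336)/(27 − 18) = -2.5, so Qd = 381 − 2.5P.
Supply slope: (295 − 379)/(14 − 28) = 6, so Qs = 6P + 211.
Before the tax: set 381 − 2.5P = 6P + 211 → P* = $20, Q* = 331.
With the tax collected from consumers, demand (in seller-price terms) shifts: Qd = 381 − 2.5(P + 17).
Solving gives Q = 301 with consumers paying $32 and suppliers receiving $15 (the $17 wedge).
Per-night burden: consumers $12, suppliers $5.
Consumers take the larger share because demand is less price-elastic here (demand slope 2.5 vs supply slope 6).
The less price-elastic side of the market bears the larger share of a per-unit tax.

Consumers bear the larger share: $12 per night.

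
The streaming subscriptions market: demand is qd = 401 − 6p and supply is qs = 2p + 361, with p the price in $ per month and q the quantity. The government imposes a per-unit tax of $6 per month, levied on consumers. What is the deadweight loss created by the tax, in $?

Deadweight loss = $27.

Without the tax, 401 − 6p = 2p + 361 gives 8p = 40, so p* = $5 and q* = 371.
With the tax collected from consumers, demand (in seller-price terms) shifts: qd = 401 − 6(p + 6).
New equilibrium: consumers pay $6.5, suppliers receive $0.5, q = 362. (Wedge: pb − ps = 6.)
Quantity falls by |ΔQ| = |371 − 362| = 9.
DWL = ½ · t · |ΔQ| = ½ · 6 · 9 = $27.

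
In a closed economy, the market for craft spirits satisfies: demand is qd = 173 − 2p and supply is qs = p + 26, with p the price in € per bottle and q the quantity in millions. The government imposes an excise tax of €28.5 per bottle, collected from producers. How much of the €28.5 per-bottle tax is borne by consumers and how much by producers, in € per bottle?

Before the tax: set 173 − 2p = p + 26 → p* = €49, q* = 75.
With the tax collected from producers, supply shifts: qs = (p − 28.5) + 26.
Solving gives q = 56 with consumers paying €58.5 and producers receiving €30 (the €28.5 wedge).
Burden on consumers: €9.5; on producers: €19. (They sum to €28.5.)
The less price-elastic side of the market bears the larger share of a per-unit tax.

Consumers bear €9.5 per bottle; producers bear €19 per bottle.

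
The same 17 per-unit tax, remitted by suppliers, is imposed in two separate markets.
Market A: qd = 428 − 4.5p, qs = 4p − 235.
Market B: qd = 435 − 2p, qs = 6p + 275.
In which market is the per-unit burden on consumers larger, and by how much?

Market B, by 4.75.

Market A: pre-tax p* = 78, q* = 77; post-tax q = 41; per-unit burden on consumers = 8.
Market B: pre-tax p* = 20, q* = 395; post-tax q = 369.5; per-unit burden on consumers = 12.75.
Difference: 8 vs 12.75 → market B is larger by 4.75.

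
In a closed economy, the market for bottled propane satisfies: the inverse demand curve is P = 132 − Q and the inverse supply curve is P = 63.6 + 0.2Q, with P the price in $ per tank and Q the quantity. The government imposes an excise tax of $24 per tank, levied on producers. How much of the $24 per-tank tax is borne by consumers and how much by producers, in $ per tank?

Rewrite in direct form: Qd = 132 − P and Qs = 5P − 318.
Before the tax: set 132 − P = 5P − 318 → P* = $75, Q* = 57.
With the tax collected from producers, supply shifts: Qs = 5(P − 24) − 318.
Solving gives Q = 37 with consumers paying $95 and producers receiving $71 (the $24 wedge).
Burden on consumers: $20; on producers: $4. (They sum to $24.)
The less price-elastic side of the market bears the larger share of a per-unit tax.

Consumers bear $20 per tank; producers bear $4 per tank.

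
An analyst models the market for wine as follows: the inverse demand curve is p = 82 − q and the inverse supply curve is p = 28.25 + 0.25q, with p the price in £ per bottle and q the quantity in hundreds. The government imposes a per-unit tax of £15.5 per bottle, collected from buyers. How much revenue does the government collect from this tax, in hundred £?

Tax revenue = £474.3 hundred.

Inverting to q(p) form: qd = 82 − p; qs = 4p − 113.
Before the tax: set 82 − p = 4p − 113 → p* = £39, q* = 43.
With the tax collected from buyers, demand (in seller-price terms) shifts: qd = 82 − (p + 15.5).
New equilibrium: buyers pay £51.4, producers receive £35.9, q = 30.6. (Wedge: pb − ps = 15.5.)
Revenue = t · Q = 15.5 · 30.6 = £474.3.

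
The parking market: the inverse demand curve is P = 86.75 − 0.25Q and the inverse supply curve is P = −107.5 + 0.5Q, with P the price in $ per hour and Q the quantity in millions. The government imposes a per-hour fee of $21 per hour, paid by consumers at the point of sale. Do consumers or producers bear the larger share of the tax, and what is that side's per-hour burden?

Producers bear the larger share: $14 per hour.

Rewrite in direct form: Qd = 347 − 4P and Qs = 2P + 215.
Before the tax: set 347 − 4P = 2P + 215 → P* = $22, Q* = 259.
With the tax collected from consumers, demand (in seller-price terms) shifts: Qd = 347 − 4(P + 21).
New equilibrium: consumers pay $29, producers receive $8, Q = 231. (Wedge: Pb − Ps = 21.)
Per-hour burden: consumers $7, producers $14.
Producers take the larger share because supply is less price-elastic here (demand slope 4 vs supply slope 2).
The less price-elastic side of the market bears the larger share of a per-unit tax.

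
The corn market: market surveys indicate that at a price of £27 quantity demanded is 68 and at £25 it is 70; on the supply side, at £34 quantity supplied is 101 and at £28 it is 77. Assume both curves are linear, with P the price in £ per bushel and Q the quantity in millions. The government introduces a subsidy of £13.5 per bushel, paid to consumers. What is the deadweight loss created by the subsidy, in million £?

Demand slope: (70 − 68)/(25 − 27) = -1, so Qd = 95 − P.
Supply slope: (77 − 101)/(28 − 34) = 4, so Qs = 4P − 35.
Without the subsidy, 95 − P = 4P − 35 gives 5P = 130, so P* = £26 and Q* = 69.
With a per-unit subsidy paid to consumers, each effectively pays P − 13.5, so demand becomes Qd = 95 − (P − 13.5).
Solving gives Q = 79.8 with consumers paying £15.2 and sellers receiving £28.7 (the £13.5 wedge).
Quantity rises by |ΔQ| = |69 − 79.8| = 10.8.
DWL = ½ · t · |ΔQ| = ½ · 13.5 · 10.8 = £72.9.

Deadweight loss = £72.9 million.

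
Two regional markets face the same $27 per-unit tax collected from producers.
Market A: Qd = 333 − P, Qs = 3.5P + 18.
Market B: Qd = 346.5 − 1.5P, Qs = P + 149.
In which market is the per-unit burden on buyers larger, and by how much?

Market A, by $10.2.

Market A: pre-tax P* = $70, Q* = 263; post-tax Q = 242; per-unit burden on buyers = $21.
Market B: pre-tax P* = $79, Q* = 228; post-tax Q = 211.8; per-unit burden on buyers = $10.8.
Difference: $21 vs $10.8 → market A is larger by $10.2.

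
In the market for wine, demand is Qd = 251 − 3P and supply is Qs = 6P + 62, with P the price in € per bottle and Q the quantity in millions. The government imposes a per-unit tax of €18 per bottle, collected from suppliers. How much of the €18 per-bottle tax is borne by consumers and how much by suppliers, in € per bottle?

Consumers bear €12 per bottle; suppliers bear €6 per bottle.

Without the tax, 251 − 3P = 6P + 62 gives 9P = 189, so P* = €21 and Q* = 188.
With the tax collected from suppliers, supply shifts: Qs = 6(P − 18) + 62.
New equilibrium: consumers pay €33, suppliers receive €15, Q = 152. (Wedge: Pb − Ps = 18.)
Burden on consumers: €12; on suppliers: €6. (They sum to €18.)
The less price-elastic side of the market bears the larger share of a per-unit tax.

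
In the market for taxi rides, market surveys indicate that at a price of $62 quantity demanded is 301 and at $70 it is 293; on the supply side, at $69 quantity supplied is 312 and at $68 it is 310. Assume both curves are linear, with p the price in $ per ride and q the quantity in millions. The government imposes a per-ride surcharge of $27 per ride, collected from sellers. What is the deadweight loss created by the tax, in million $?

Demand slope: (293 − 301)/(70 − 62) = -1, so qd = 363 − p.
Supply slope: (310 − 312)/(68 − 69) = 2, so qs = 2p + 174.
Before the tax: set 363 − p = 2p + 174 → p* = $63, q* = 300.
With the tax collected from sellers, supply shifts: qs = 2(p − 27) + 174.
New equilibrium: buyers pay $81, sellers receive $54, q = 282. (Wedge: pb − ps = 27.)
Quantity falls by |ΔQ| = |300 − 282| = 18.
DWL = ½ · t · |ΔQ| = ½ · 27 · 18 = $243.

Deadweight loss = $243 million.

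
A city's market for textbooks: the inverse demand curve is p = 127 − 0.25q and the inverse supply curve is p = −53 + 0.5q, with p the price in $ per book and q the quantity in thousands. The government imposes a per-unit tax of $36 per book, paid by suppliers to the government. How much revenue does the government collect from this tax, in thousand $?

Tax revenue = $6912 thousand.

Inverting to q(p) form: qd = 508 − 4p; qs = 2p + 106.
Without the tax, 508 − 4p = 2p + 106 gives 6p = 402, so p* = $67 and q* = 240.
With the tax collected from suppliers, supply shifts: qs = 2(p − 36) + 106.
Solving gives q = 192 with buyers paying $79 and suppliers receiving $43 (the $36 wedge).
Revenue = t · Q = 36 · 192 = $6912.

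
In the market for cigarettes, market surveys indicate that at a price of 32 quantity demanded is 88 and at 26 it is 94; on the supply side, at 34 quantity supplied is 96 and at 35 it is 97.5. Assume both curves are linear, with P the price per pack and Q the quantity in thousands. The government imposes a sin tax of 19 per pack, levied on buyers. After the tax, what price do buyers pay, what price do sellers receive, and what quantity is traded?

Buyers pay 41.4; sellers receive 22.4; quantity = 78.6.

Demand slope: (94 − 88)/(26 − 32) = -1, so Qd = 120 − P.
Supply slope: (97.5 − 96)/(35 − 34) = 1.5, so Qs = 1.5P + 45.
Before the tax: set 120 − P = 1.5P + 45 → P* = 30, Q* = 90.
With the tax collected from buyers, demand (in seller-price terms) shifts: Qd = 120 − (P + 19).
Solving gives Q = 78.6 with buyers paying 41.4 and sellers receiving 22.4 (the 19 wedge).
The less price-elastic side of the market bears the larger share of a per-unit tax.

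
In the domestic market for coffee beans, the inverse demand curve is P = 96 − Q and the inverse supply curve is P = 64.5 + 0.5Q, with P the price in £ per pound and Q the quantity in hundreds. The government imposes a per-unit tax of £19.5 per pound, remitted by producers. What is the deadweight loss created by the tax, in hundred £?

Rewrite in direct form: Qd = 96 − P and Qs = 2P − 129.
Before the tax: set 96 − P = 2P − 129 → P* = £75, Q* = 21.
With the tax collected from producers, supply shifts: Qs = 2(P − 19.5) − 129.
New equilibrium: consumers pay £88, producers receive £68.5, Q = 8. (Wedge: Pb − Ps = 19.5.)
Quantity falls by |ΔQ| = |21 − 8| = 13.
DWL = ½ · t · |ΔQ| = ½ · 19.5 · 13 = £126.75.

Deadweight loss = £126.75 hundred.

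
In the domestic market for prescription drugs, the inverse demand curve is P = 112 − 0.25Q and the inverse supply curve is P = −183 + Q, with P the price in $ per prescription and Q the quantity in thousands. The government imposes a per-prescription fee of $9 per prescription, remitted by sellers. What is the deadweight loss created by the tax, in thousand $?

Rewrite in direct form: Qd = 448 − 4P and Qs = P + 183.
Without the tax, 448 − 4P = P + 183 gives 5P = 265, so P* = $53 and Q* = 236.
With the tax collected from sellers, supply shifts: Qs = (P − 9) + 183.
New equilibrium: buyers pay $54.8, sellers receive $45.8, Q = 228.8. (Wedge: Pb − Ps = 9.)
Quantity falls by |ΔQ| = |236 − 228.8| = 7.2.
DWL = ½ · t · |ΔQ| = ½ · 9 · 7.2 = $32.4.

Deadweight loss = $32.4 thousand.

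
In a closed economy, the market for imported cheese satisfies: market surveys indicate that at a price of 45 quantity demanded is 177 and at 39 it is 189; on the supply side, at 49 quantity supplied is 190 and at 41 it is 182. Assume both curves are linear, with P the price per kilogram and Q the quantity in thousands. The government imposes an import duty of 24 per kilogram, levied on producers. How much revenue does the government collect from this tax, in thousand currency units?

Demand slope: (189 − 177)/(39 − 45) = -2, so Qd = 267 − 2P.
Supply slope: (182 − 190)/(41 − 49) = 1, so Qs = P + 141.
Without the tax, 267 − 2P = P + 141 gives 3P = 126, so P* = 42 and Q* = 183.
With the tax collected from producers, supply shifts: Qs = (P − 24) + 141.
New equilibrium: buyers pay 50, producers receive 26, Q = 167. (Wedge: Pb − Ps = 24.)
Revenue = t · Q = 24 · 167 = 4008.

Tax revenue = 4008 thousand.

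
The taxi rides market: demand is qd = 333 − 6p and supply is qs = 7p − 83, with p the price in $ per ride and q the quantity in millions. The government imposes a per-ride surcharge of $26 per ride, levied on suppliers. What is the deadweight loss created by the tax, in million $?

Without the tax, 333 − 6p = 7p − 83 gives 13p = 416, so p* = $32 and q* = 141.
With the tax collected from suppliers, supply shifts: qs = 7(p − 26) − 83.
Solving gives q = 57 with consumers paying $46 and suppliers receiving $20 (the $26 wedge).
Quantity falls by |ΔQ| = |141 − 57| = 84.
DWL = ½ · t · |ΔQ| = ½ · 26 · 84 = $1092.

Deadweight loss = $1092 million.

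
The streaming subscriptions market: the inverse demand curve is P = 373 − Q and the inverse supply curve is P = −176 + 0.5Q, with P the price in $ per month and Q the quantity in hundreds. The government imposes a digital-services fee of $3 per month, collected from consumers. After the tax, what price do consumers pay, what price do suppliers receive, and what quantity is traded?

Consumers pay $9; suppliers receive $6; quantity = 364.

Rewrite in direct form: Qd = 373 − P and Qs = 2P + 352.
Before the tax: set 373 − P = 2P + 352 → P* = $7, Q* = 366.
With the tax collected from consumers, demand (in seller-price terms) shifts: Qd = 373 − (P + 3).
New equilibrium: consumers pay $9, suppliers receive $6, Q = 364. (Wedge: Pb − Ps = 3.)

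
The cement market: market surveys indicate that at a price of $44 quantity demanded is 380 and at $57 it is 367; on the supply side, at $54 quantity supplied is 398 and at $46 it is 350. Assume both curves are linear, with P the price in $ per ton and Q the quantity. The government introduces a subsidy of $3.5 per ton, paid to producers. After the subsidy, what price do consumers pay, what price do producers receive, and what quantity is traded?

Demand slope: (367 − 380)/(57 − 44) = -1, so Qd = 424 − P.
Supply slope: (350 − 398)/(46 − 54) = 6, so Qs = 6P + 74.
Without the subsidy, 424 − P = 6P + 74 gives 7P = 350, so P* = $50 and Q* = 374.
With a per-unit subsidy paid to producers, each receives P + 3.5 per unit sold, so supply becomes Qs = 6(P + 3.5) + 74.
Solving gives Q = 377 with consumers paying $47 and producers receiving $50.5 (the $3.5 wedge).

Consumers pay $47; producers receive $50.5; quantity = 377.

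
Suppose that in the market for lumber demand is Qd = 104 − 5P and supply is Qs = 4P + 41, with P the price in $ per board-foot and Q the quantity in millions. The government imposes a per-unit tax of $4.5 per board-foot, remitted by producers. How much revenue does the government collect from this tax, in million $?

Before the tax: set 104 − 5P = 4P + 41 → P* = $7, Q* = 69.
With the tax collected from producers, supply shifts: Qs = 4(P − 4.5) + 41.
Solving gives Q = 59 with buyers paying $9 and producers receiving $4.5 (the $4.5 wedge).
Revenue = t · Q = 4.5 · 59 = $265.5.

Tax revenue = $265.5 million.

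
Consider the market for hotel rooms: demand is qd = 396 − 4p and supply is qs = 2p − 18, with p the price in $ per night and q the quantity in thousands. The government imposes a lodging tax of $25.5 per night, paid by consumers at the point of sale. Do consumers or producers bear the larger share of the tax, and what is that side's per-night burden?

Producers bear the larger share: $17 per night.

Before the tax: set 396 − 4p = 2p − 18 → p* = $69, q* = 120.
With the tax collected from consumers, demand (in seller-price terms) shifts: qd = 396 − 4(p + 25.5).
Solving gives q = 86 with consumers paying $77.5 and producers receiving $52 (the $25.5 wedge).
Per-night burden: consumers $8.5, producers $17.
Producers take the larger share because supply is less price-elastic here (demand slope 4 vs supply slope 2).
The less price-elastic side of the market bears the larger share of a per-unit tax.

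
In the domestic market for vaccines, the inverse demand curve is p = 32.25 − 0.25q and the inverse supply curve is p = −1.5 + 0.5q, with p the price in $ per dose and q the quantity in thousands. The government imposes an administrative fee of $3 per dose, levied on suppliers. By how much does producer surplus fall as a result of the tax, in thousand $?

Producer surplus falls by $86 thousand.

Rewrite in direct form: qd = 129 − 4p and qs = 2p + 3.
Before the tax: set 129 − 4p = 2p + 3 → p* = $21, q* = 45.
With the tax collected from suppliers, supply shifts: qs = 2(p − 3) + 3.
New equilibrium: consumers pay $22, suppliers receive $19, q = 41. (Wedge: pb − ps = 3.)
ΔPS is the trapezoid between Q = 41 and Q = 45 of height $2: ½ · (45 + 41) · 2 = $86.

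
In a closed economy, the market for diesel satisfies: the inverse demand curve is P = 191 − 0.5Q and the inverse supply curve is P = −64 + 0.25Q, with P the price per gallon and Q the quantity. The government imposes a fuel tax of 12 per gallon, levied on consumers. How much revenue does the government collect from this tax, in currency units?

Tax revenue = 3888.

Rewrite in direct form: Qd = 382 − 2P and Qs = 4P + 256.
Before the tax: set 382 − 2P = 4P + 256 → P* = 21, Q* = 340.
With the tax collected from consumers, demand (in seller-price terms) shifts: Qd = 382 − 2(P + 12).
Solving gives Q = 324 with consumers paying 29 and sellers receiving 17 (the 12 wedge).
Revenue = t · Q = 12 · 324 = 3888.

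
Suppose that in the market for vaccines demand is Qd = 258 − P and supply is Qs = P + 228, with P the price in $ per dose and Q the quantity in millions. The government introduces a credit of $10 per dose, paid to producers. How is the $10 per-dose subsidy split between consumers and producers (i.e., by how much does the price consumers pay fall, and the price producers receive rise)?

Consumers gain $5 per dose; producers gain $5 per dose.

Without the subsidy, 258 − P = P + 228 gives 2P = 30, so P* = $15 and Q* = 243.
With a per-unit subsidy paid to producers, each receives P + 10 per unit sold, so supply becomes Qs = (P + 10) + 228.
Solving gives Q = 248 with consumers paying $10 and producers receiving $20 (the $10 wedge).
Gain to consumers: $5; to producers: $5. (They sum to $10.)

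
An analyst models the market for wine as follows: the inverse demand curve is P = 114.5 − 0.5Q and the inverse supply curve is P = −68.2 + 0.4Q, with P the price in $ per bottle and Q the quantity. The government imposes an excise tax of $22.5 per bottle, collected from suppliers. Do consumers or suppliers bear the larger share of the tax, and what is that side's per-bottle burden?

Inverting to Q(P) form: Qd = 229 − 2P; Qs = 2.5P + 170.5.
Without the tax, 229 − 2P = 2.5P + 170.5 gives 4.5P = 58.5, so P* = $13 and Q* = 203.
With the tax collected from suppliers, supply shifts: Qs = 2.5(P − 22.5) + 170.5.
New equilibrium: consumers pay $25.5, suppliers receive $3, Q = 178. (Wedge: Pb − Ps = 22.5.)
Per-bottle burden: consumers $12.5, suppliers $10.
Consumers take the larger share because demand is less price-elastic here (demand slope 2 vs supply slope 2.5).

Consumers bear the larger share: $12.5 per bottle.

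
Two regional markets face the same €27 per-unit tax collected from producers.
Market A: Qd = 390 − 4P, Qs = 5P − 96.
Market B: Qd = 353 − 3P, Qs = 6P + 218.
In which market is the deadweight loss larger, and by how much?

Market A, by €81.

Market A: pre-tax P* = €54, Q* = 174; post-tax Q = 114; deadweight loss = €810.
Market B: pre-tax P* = €15, Q* = 308; post-tax Q = 254; deadweight loss = €729.
Difference: €810 vs €729 → market A is larger by €81.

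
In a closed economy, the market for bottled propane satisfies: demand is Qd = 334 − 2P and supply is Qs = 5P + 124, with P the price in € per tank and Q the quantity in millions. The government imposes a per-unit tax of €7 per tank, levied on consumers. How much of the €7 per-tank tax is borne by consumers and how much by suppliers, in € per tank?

Consumers bear €5 per tank; suppliers bear €2 per tank.

Without the tax, 334 − 2P = 5P + 124 gives 7P = 210, so P* = €30 and Q* = 274.
With the tax collected from consumers, demand (in seller-price terms) shifts: Qd = 334 − 2(P + 7).
New equilibrium: consumers pay €35, suppliers receive €28, Q = 264. (Wedge: Pb − Ps = 7.)
Burden on consumers: €5; on suppliers: €2. (They sum to €7.)
The less price-elastic side of the market bears the larger share of a per-unit tax.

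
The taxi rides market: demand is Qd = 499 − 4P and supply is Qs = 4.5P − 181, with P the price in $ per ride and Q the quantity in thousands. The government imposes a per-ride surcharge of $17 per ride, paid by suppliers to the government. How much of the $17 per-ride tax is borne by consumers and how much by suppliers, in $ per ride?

Consumers bear $9 per ride; suppliers bear $8 per ride.

Without the tax, 499 − 4P = 4.5P − 181 gives 8.5P = 680, so P* = $80 and Q* = 179.
With the tax collected from suppliers, supply shifts: Qs = 4.5(P − 17) − 181.
New equilibrium: consumers pay $89, suppliers receive $72, Q = 143. (Wedge: Pb − Ps = 17.)
Burden on consumers: $9; on suppliers: $8. (They sum to $17.)
The less price-elastic side of the market bears the larger share of a per-unit tax.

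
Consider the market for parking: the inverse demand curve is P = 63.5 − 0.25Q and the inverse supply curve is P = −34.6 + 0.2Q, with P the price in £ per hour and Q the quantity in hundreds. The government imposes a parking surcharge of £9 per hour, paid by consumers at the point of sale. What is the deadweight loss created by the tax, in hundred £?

Deadweight loss = £90 hundred.

Inverting to Q(P) form: Qd = 254 − 4P; Qs = 5P + 173.
Before the tax: set 254 − 4P = 5P + 173 → P* = £9, Q* = 218.
With the tax collected from consumers, demand (in seller-price terms) shifts: Qd = 254 − 4(P + 9).
Solving gives Q = 198 with consumers paying £14 and producers receiving £5 (the £9 wedge).
Quantity falls by |ΔQ| = |218 − 198| = 20.
DWL = ½ · t · |ΔQ| = ½ · 9 · 20 = £90.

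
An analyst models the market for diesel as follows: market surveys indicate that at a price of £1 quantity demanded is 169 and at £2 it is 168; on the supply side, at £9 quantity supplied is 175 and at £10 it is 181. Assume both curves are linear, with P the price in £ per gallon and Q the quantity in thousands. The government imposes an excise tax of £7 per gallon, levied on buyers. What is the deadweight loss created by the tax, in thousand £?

Demand slope: (168 − 169)/(2 − 1) = -1, so Qd = 170 − P.
Supply slope: (181 − 175)/(10 − 9) = 6, so Qs = 6P + 121.
Without the tax, 170 − P = 6P + 121 gives 7P = 49, so P* = £7 and Q* = 163.
With the tax collected from buyers, demand (in seller-price terms) shifts: Qd = 170 − (P + 7).
New equilibrium: buyers pay £13, sellers receive £6, Q = 157. (Wedge: Pb − Ps = 7.)
Quantity falls by |ΔQ| = |163 − 157| = 6.
DWL = ½ · t · |ΔQ| = ½ · 7 · 6 = £21.

Deadweight loss = £21 thousand.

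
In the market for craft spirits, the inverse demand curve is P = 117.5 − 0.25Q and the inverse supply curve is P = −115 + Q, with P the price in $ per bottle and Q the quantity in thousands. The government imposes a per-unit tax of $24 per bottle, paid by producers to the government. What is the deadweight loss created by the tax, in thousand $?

Deadweight loss = $230.4 thousand.

Rewrite in direct form: Qd = 470 − 4P and Qs = P + 115.
Without the tax, 470 − 4P = P + 115 gives 5P = 355, so P* = $71 and Q* = 186.
With the tax collected from producers, supply shifts: Qs = (P − 24) + 115.
New equilibrium: buyers pay $75.8, producers receive $51.8, Q = 166.8. (Wedge: Pb − Ps = 24.)
Quantity falls by |ΔQ| = |186 − 166.8| = 19.2.
DWL = ½ · t · |ΔQ| = ½ · 24 · 19.2 = $230.4.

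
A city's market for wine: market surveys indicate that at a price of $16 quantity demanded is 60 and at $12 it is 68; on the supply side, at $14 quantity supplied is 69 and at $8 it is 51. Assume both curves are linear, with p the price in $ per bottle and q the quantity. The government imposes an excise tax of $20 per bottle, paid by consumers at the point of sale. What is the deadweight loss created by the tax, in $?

Deadweight loss = $240.

Demand slope: (68 − 60)/(12 − 16) = -2, so qd = 92 − 2p.
Supply slope: (51 − 69)/(8 − 14) = 3, so qs = 3p + 27.
Before the tax: set 92 − 2p = 3p + 27 → p* = $13, q* = 66.
With the tax collected from consumers, demand (in seller-price terms) shifts: qd = 92 − 2(p + 20).
Solving gives q = 42 with consumers paying $25 and sellers receiving $5 (the $20 wedge).
Quantity falls by |ΔQ| = |66 − 42| = 24.
DWL = ½ · t · |ΔQ| = ½ · 20 · 24 = $240.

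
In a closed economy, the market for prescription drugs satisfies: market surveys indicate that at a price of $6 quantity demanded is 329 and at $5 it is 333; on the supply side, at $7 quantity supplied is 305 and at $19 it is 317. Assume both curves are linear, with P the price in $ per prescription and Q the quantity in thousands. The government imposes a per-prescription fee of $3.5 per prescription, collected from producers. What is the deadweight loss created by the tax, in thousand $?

Deadweight loss = $4.9 thousand.

Demand slope: (333 − 329)/(5 − 6) = -4, so Qd = 353 − 4P.
Supply slope: (317 − 305)/(19 − 7) = 1, so Qs = P + 298.
Without the tax, 353 − 4P = P + 298 gives 5P = 55, so P* = $11 and Q* = 309.
With the tax collected from producers, supply shifts: Qs = (P − 3.5) + 298.
Solving gives Q = 306.2 with consumers paying $11.7 and producers receiving $8.2 (the $3.5 wedge).
Quantity falls by |ΔQ| = |309 − 306.2| = 2.8.
DWL = ½ · t · |ΔQ| = ½ · 3.5 · 2.8 = $4.9.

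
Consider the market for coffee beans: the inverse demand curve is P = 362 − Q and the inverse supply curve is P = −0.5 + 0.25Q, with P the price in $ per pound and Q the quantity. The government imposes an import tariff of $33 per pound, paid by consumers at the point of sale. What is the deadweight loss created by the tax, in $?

Rewrite in direct form: Qd = 362 − P and Qs = 4P + 2.
Before the tax: set 362 − P = 4P + 2 → P* = $72, Q* = 290.
With the tax collected from consumers, demand (in seller-price terms) shifts: Qd = 362 − (P + 33).
New equilibrium: consumers pay $98.4, suppliers receive $65.4, Q = 263.6. (Wedge: Pb − Ps = 33.)
Quantity falls by |ΔQ| = |290 − 263.6| = 26.4.
DWL = ½ · t · |ΔQ| = ½ · 33 · 26.4 = $435.6.

Deadweight loss = $435.6.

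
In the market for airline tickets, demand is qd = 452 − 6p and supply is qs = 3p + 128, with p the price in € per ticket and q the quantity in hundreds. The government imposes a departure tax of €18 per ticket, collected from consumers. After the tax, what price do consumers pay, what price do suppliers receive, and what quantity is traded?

Before the tax: set 452 − 6p = 3p + 128 → p* = €36, q* = 236.
With the tax collected from consumers, demand (in seller-price terms) shifts: qd = 452 − 6(p + 18).
New equilibrium: consumers pay €42, suppliers receive €24, q = 200. (Wedge: pb − ps = 18.)
The less price-elastic side of the market bears the larger share of a per-unit tax.

Consumers pay €42; suppliers receive €24; quantity = 200.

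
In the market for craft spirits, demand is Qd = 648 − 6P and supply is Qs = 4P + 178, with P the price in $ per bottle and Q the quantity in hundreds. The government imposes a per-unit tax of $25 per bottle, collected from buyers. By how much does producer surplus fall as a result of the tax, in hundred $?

Without the tax, 648 − 6P = 4P + 178 gives 10P = 470, so P* = $47 and Q* = 366.
With the tax collected from buyers, demand (in seller-price terms) shifts: Qd = 648 − 6(P + 25).
New equilibrium: buyers pay $57, producers receive $32, Q = 306. (Wedge: Pb − Ps = 25.)
ΔPS is the trapezoid between Q = 306 and Q = 366 of height $15: ½ · (366 + 306) · 15 = $5040.

Producer surplus falls by $5040 hundred.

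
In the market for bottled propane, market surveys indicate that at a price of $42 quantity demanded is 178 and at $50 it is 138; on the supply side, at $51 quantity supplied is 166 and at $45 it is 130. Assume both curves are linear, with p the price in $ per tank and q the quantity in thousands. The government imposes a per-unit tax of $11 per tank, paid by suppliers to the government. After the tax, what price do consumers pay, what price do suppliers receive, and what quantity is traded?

Demand slope: (138 − 178)/(50 − 42) = -5, so qd = 388 − 5p.
Supply slope: (130 − 166)/(45 − 51) = 6, so qs = 6p − 140.
Before the tax: set 388 − 5p = 6p − 140 → p* = $48, q* = 148.
With the tax collected from suppliers, supply shifts: qs = 6(p − 11) − 140.
Solving gives q = 118 with consumers paying $54 and suppliers receiving $43 (the $11 wedge).

Consumers pay $54; suppliers receive $43; quantity = 118.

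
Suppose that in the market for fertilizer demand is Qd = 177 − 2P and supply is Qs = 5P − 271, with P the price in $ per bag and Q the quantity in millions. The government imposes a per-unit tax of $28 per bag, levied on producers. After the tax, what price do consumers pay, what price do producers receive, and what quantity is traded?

Consumers pay $84; producers receive $56; quantity = 9.

Without the tax, 177 − 2P = 5P − 271 gives 7P = 448, so P* = $64 and Q* = 49.
With the tax collected from producers, supply shifts: Qs = 5(P − 28) − 271.
Solving gives Q = 9 with consumers paying $84 and producers receiving $56 (the $28 wedge).
The less price-elastic side of the market bears the larger share of a per-unit tax.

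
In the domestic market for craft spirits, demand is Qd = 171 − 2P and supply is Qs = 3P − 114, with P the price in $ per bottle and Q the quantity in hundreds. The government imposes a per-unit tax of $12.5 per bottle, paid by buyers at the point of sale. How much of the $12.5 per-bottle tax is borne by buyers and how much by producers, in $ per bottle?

Buyers bear $7.5 per bottle; producers bear $5 per bottle.

Before the tax: set 171 − 2P = 3P − 114 → P* = $57, Q* = 57.
With the tax collected from buyers, demand (in seller-price terms) shifts: Qd = 171 − 2(P + 12.5).
Solving gives Q = 42 with buyers paying $64.5 and producers receiving $52 (the $12.5 wedge).
Burden on buyers: $7.5; on producers: $5. (They sum to $12.5.)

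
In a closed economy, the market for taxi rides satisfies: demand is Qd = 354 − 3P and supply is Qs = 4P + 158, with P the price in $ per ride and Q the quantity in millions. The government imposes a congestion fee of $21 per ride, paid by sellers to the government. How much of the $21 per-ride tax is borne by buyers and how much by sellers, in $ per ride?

Before the tax: set 354 − 3P = 4P + 158 → P* = $28, Q* = 270.
With the tax collected from sellers, supply shifts: Qs = 4(P − 21) + 158.
New equilibrium: buyers pay $40, sellers receive $19, Q = 234. (Wedge: Pb − Ps = 21.)
Burden on buyers: $12; on sellers: $9. (They sum to $21.)
The less price-elastic side of the market bears the larger share of a per-unit tax.

Buyers bear $12 per ride; sellers bear $9 per ride.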